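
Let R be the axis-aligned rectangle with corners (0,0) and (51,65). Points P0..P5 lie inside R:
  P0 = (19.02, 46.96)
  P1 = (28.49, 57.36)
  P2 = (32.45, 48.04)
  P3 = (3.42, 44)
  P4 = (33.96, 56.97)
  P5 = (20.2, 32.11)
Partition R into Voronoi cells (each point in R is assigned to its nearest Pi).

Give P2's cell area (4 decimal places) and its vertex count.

Area of P2's cell: 516.2839 (5 vertices)

1. box [0,51]×[0,65]: [(0, 0) (51, 0) (51, 65) (0, 65)]
2. ⊥bis P2·P0 via (25.735,47.5): [(29.5548, 0) (51, 0) (51, 65) (24.3277, 65)]  |A|=1563.8184
3. ⊥bis P2·P1 via (30.47,52.7): [(25.4871, 50.5828) (29.5548, 0) (51, 0) (51, 61.423)]  |A|=1325.9193
4. ⊥bis P2·P3 via (17.935,46.02): [(25.4871, 50.5828) (29.5548, 0) (51, 0) (51, 61.423)]  |A|=1325.9193
5. ⊥bis P2·P4 via (33.205,52.505): [(30.9203, 52.8913) (25.4871, 50.5828) (29.5548, 0) (51, 0) (51, 49.496)]  |A|=1206.1734
6. ⊥bis P2·P5 via (26.325,40.075): [(30.9203, 52.8913) (25.4871, 50.5828) (26.3326, 40.0692) (51, 21.1002) (51, 49.496)]  |A|=516.2839
7. canonical 5-gon: [(30.9203, 52.8913) (25.4871, 50.5828) (26.3326, 40.0692) (51, 21.1002) (51, 49.496)]
8. shoelace: 516.2839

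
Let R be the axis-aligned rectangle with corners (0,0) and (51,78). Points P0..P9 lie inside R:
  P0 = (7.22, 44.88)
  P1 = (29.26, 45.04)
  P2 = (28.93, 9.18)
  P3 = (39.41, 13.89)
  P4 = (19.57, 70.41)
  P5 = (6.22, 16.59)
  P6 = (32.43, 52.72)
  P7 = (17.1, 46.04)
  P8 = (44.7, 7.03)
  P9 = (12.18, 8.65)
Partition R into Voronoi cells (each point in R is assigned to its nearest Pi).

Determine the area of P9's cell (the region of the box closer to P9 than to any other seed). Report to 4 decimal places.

1. box [0,51]×[0,78]: [(0, 0) (51, 0) (51, 78) (0, 78)]
2. ⊥bis P9·P0 via (9.7,26.765): [(0, 25.437) (0, 0) (51, 0) (51, 32.4191)]  |A|=1475.3315
3. ⊥bis P9·P1 via (20.72,26.845): [(18.3635, 27.9511) (0, 25.437) (0, 0) (51, 0) (51, 12.6328)]  |A|=1152.4533
4. ⊥bis P9·P2 via (20.555,8.915): [(19.9766, 27.1939) (18.3635, 27.9511) (0, 25.437) (0, 0) (20.8371, 0)]  |A|=546.3737
5. ⊥bis P9·P3 via (25.795,11.27): [(19.9766, 27.1939) (18.3635, 27.9511) (0, 25.437) (0, 0) (20.8371, 0)]  |A|=546.3737
6. ⊥bis P9·P4 via (15.875,39.53): [(19.9766, 27.1939) (18.3635, 27.9511) (0, 25.437) (0, 0) (20.8371, 0)]  |A|=546.3737
7. ⊥bis P9·P5 via (9.2,12.62): [(20.177, 20.8597) (0, 5.7142) (0, 0) (20.8371, 0)]  |A|=274.9756
8. ⊥bis P9·P6 via (22.305,30.685): [(20.177, 20.8597) (0, 5.7142) (0, 0) (20.8371, 0)]  |A|=274.9756
9. ⊥bis P9·P7 via (14.64,27.345): [(20.177, 20.8597) (0, 5.7142) (0, 0) (20.8371, 0)]  |A|=274.9756
10. ⊥bis P9·P8 via (28.44,7.84): [(20.177, 20.8597) (0, 5.7142) (0, 0) (20.8371, 0)]  |A|=274.9756
11. canonical 4-gon: [(20.177, 20.8597) (0, 5.7142) (0, 0) (20.8371, 0)]
12. shoelace: 274.9756

Area of P9's cell: 274.9756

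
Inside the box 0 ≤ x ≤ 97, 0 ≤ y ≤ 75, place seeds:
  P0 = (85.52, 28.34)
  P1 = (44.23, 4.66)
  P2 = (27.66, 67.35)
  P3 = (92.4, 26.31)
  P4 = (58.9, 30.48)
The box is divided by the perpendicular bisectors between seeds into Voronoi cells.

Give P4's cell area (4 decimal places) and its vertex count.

1. box [0,97]×[0,75]: [(0, 0) (97, 0) (97, 75) (0, 75)]
2. ⊥bis P4·P0 via (72.21,29.41): [(0, 0) (69.8457, 0) (75.875, 75) (0, 75)]  |A|=5464.527
3. ⊥bis P4·P1 via (51.565,17.57): [(0, 46.8674) (70.398, 6.8698) (75.875, 75) (0, 75)]  |A|=3574.9302
4. ⊥bis P4·P2 via (43.28,48.915): [(24.4609, 32.9696) (70.398, 6.8698) (75.875, 75) (74.066, 75)]  |A|=1674.3429
5. ⊥bis P4·P3 via (75.65,28.395): [(24.4609, 32.9696) (70.398, 6.8698) (75.875, 75) (74.066, 75)]  |A|=1674.3429
6. canonical 4-gon: [(24.4609, 32.9696) (70.398, 6.8698) (75.875, 75) (74.066, 75)]
7. shoelace: 1674.3429

Area of P4's cell: 1674.3429 (4 vertices)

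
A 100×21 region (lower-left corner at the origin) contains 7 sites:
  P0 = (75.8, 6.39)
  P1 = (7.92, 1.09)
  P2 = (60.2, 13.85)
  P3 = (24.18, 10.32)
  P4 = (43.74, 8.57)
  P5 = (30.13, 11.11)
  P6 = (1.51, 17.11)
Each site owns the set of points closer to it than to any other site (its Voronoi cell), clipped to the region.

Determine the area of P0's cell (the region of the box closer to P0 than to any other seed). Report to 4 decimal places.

1. box [0,100]×[0,21]: [(0, 0) (100, 0) (100, 21) (0, 21)]
2. ⊥bis P0·P1 via (41.86,3.74): [(42.152, 0) (100, 0) (100, 21) (40.5124, 21)]  |A|=1232.0241
3. ⊥bis P0·P2 via (68,10.12): [(63.1606, 0) (100, 0) (100, 21) (73.2029, 21)]  |A|=668.1839
4. ⊥bis P0·P3 via (49.99,8.355): [(63.1606, 0) (100, 0) (100, 21) (73.2029, 21)]  |A|=668.1839
5. ⊥bis P0·P4 via (59.77,7.48): [(63.1606, 0) (100, 0) (100, 21) (73.2029, 21)]  |A|=668.1839
6. ⊥bis P0·P5 via (52.965,8.75): [(63.1606, 0) (100, 0) (100, 21) (73.2029, 21)]  |A|=668.1839
7. ⊥bis P0·P6 via (38.655,11.75): [(63.1606, 0) (100, 0) (100, 21) (73.2029, 21)]  |A|=668.1839
8. canonical 4-gon: [(63.1606, 0) (100, 0) (100, 21) (73.2029, 21)]
9. shoelace: 668.1839

Area of P0's cell: 668.1839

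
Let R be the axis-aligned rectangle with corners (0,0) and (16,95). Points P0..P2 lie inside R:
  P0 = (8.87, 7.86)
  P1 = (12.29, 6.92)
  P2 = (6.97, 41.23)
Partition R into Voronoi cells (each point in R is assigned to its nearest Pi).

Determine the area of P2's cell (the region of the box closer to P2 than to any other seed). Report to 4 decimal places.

1. box [0,16]×[0,95]: [(0, 0) (16, 0) (16, 95) (0, 95)]
2. ⊥bis P2·P0 via (7.92,24.545): [(0, 24.0941) (16, 25.0051) (16, 95) (0, 95)]  |A|=1127.2071
3. ⊥bis P2·P1 via (9.63,24.075): [(0, 24.0941) (15.4124, 24.9716) (16, 25.0627) (16, 95) (0, 95)]  |A|=1127.1902
4. canonical 5-gon: [(0, 24.0941) (15.4124, 24.9716) (16, 25.0627) (16, 95) (0, 95)]
5. shoelace: 1127.1902

Area of P2's cell: 1127.1902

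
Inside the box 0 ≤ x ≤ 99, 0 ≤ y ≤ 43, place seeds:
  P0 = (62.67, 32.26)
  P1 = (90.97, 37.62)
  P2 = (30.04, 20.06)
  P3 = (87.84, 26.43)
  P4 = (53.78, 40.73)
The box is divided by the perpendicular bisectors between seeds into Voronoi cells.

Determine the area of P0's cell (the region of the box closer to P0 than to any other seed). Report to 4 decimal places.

Area of P0's cell: 854.3285

1. box [0,99]×[0,43]: [(0, 0) (99, 0) (99, 43) (0, 43)]
2. ⊥bis P0·P1 via (76.82,34.94): [(0, 0) (83.4376, 0) (75.2934, 43) (0, 43)]  |A|=3412.7176
3. ⊥bis P0·P2 via (46.355,26.16): [(56.1359, 0) (83.4376, 0) (75.2934, 43) (40.0587, 43)]  |A|=1344.5327
4. ⊥bis P0·P3 via (75.255,29.345): [(56.1359, 0) (68.458, 0) (76.699, 35.5791) (75.2934, 43) (40.0587, 43)]  |A|=1078.0519
5. ⊥bis P0·P4 via (58.225,36.495): [(46.9252, 24.6349) (56.1359, 0) (68.458, 0) (76.699, 35.5791) (75.2934, 43) (64.4227, 43)]  |A|=854.3285
6. canonical 6-gon: [(46.9252, 24.6349) (56.1359, 0) (68.458, 0) (76.699, 35.5791) (75.2934, 43) (64.4227, 43)]
7. shoelace: 854.3285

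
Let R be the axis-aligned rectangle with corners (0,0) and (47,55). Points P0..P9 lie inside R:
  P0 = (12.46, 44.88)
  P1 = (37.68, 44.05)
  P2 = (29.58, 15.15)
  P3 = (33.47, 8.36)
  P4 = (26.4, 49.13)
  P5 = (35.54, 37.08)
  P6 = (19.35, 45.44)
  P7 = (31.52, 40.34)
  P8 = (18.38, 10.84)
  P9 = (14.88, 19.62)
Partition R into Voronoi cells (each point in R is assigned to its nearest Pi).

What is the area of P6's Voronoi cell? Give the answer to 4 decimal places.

Area of P6's cell: 148.8178

1. box [0,47]×[0,55]: [(0, 0) (47, 0) (47, 55) (0, 55)]
2. ⊥bis P6·P0 via (15.905,45.16): [(19.5755, 0) (47, 0) (47, 55) (15.1052, 55)]  |A|=1631.2804
3. ⊥bis P6·P1 via (28.515,44.745): [(19.5755, 0) (25.1219, 0) (29.2927, 55) (15.1052, 55)]  |A|=542.6807
4. ⊥bis P6·P2 via (24.465,30.295): [(17.3096, 27.8784) (27.4969, 31.319) (29.2927, 55) (15.1052, 55)]  |A|=309.9263
5. ⊥bis P6·P3 via (26.41,26.9): [(17.3096, 27.8784) (27.4969, 31.319) (29.2927, 55) (15.1052, 55)]  |A|=309.9263
6. ⊥bis P6·P4 via (22.875,47.285): [(17.3096, 27.8784) (27.4969, 31.319) (27.9695, 37.5516) (18.8369, 55) (15.1052, 55)]  |A|=218.7085
7. ⊥bis P6·P5 via (27.445,41.26): [(17.3096, 27.8784) (21.2165, 29.1979) (26.7415, 39.8977) (18.8369, 55) (15.1052, 55)]  |A|=186.5875
8. ⊥bis P6·P7 via (25.435,42.89): [(17.3096, 27.8784) (19.4466, 28.6001) (25.3196, 42.6145) (18.8369, 55) (15.1052, 55)]  |A|=160.8281
9. ⊥bis P6·P8 via (18.865,28.14): [(17.2847, 28.1843) (18.1441, 28.1602) (19.4466, 28.6001) (25.3196, 42.6145) (18.8369, 55) (15.1052, 55)]  |A|=160.697
10. ⊥bis P6·P9 via (17.115,32.53): [(16.9289, 32.5622) (20.8244, 31.8878) (25.3196, 42.6145) (18.8369, 55) (15.1052, 55)]  |A|=148.8178
11. canonical 5-gon: [(16.9289, 32.5622) (20.8244, 31.8878) (25.3196, 42.6145) (18.8369, 55) (15.1052, 55)]
12. shoelace: 148.8178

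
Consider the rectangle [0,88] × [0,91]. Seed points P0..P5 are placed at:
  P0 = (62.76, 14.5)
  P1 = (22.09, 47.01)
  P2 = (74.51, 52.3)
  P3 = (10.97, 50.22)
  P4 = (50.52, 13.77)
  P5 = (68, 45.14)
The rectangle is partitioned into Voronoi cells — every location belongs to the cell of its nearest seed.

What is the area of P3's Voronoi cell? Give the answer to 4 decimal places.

Area of P3's cell: 1421.1907

1. box [0,88]×[0,91]: [(0, 0) (88, 0) (88, 91) (0, 91)]
2. ⊥bis P3·P0 via (36.865,32.36): [(0, 0) (14.546, 0) (77.3095, 91) (0, 91)]  |A|=4179.427
3. ⊥bis P3·P1 via (16.53,48.615): [(0, 0) (2.4964, 0) (28.7652, 91) (0, 91)]  |A|=1422.4024
4. ⊥bis P3·P2 via (42.74,51.26): [(0, 0) (2.4964, 0) (28.7652, 91) (0, 91)]  |A|=1422.4024
5. ⊥bis P3·P4 via (30.745,31.995): [(0, 0) (1.2578, 0) (3.0612, 1.9568) (28.7652, 91) (0, 91)]  |A|=1421.1907
6. ⊥bis P3·P5 via (39.485,47.68): [(0, 0) (1.2578, 0) (3.0612, 1.9568) (28.7652, 91) (0, 91)]  |A|=1421.1907
7. canonical 5-gon: [(0, 0) (1.2578, 0) (3.0612, 1.9568) (28.7652, 91) (0, 91)]
8. shoelace: 1421.1907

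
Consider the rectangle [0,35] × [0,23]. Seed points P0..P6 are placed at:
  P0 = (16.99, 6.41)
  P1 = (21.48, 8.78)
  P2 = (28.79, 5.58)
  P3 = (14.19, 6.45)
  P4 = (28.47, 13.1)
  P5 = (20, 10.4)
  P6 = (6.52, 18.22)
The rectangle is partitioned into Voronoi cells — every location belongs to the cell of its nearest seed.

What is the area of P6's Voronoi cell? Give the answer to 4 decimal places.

1. box [0,35]×[0,23]: [(0, 0) (35, 0) (35, 23) (0, 23)]
2. ⊥bis P6·P0 via (11.755,12.315): [(0, 1.8938) (23.8075, 23) (0, 23)]  |A|=251.2436
3. ⊥bis P6·P1 via (14,13.5): [(0, 1.8938) (15.1533, 15.3278) (19.9947, 23) (0, 23)]  |A|=236.617
4. ⊥bis P6·P2 via (17.655,11.9): [(0, 1.8938) (15.1533, 15.3278) (19.9947, 23) (0, 23)]  |A|=236.617
5. ⊥bis P6·P3 via (10.355,12.335): [(0, 5.5871) (15.2971, 15.5555) (19.9947, 23) (0, 23)]  |A|=207.608
6. ⊥bis P6·P4 via (17.495,15.66): [(0, 5.5871) (15.2971, 15.5555) (18.7453, 21.02) (19.2071, 23) (0, 23)]  |A|=206.8283
7. ⊥bis P6·P5 via (13.26,14.31): [(0, 5.5871) (13.1836, 14.1783) (18.3012, 23) (0, 23)]  |A|=195.5065
8. canonical 4-gon: [(0, 5.5871) (13.1836, 14.1783) (18.3012, 23) (0, 23)]
9. shoelace: 195.5065

Area of P6's cell: 195.5065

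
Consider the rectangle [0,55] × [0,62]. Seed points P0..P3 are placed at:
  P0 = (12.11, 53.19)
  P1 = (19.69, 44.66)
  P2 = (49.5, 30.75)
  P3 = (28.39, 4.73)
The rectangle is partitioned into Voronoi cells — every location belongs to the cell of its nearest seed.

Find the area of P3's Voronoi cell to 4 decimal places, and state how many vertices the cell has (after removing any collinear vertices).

1. box [0,55]×[0,62]: [(0, 0) (55, 0) (55, 62) (0, 62)]
2. ⊥bis P3·P0 via (20.25,28.96): [(0, 22.1571) (0, 0) (55, 0) (55, 40.6342)]  |A|=1726.7589
3. ⊥bis P3·P1 via (24.04,24.695): [(0, 19.4571) (0, 0) (55, 0) (55, 31.4406)]  |A|=1399.6878
4. ⊥bis P3·P2 via (38.945,17.74): [(29.0318, 25.7826) (0, 19.4571) (0, 0) (55, 0) (55, 4.7146)]  |A|=1052.674
5. canonical 5-gon: [(29.0318, 25.7826) (0, 19.4571) (0, 0) (55, 0) (55, 4.7146)]
6. shoelace: 1052.674

Area of P3's cell: 1052.6740 (5 vertices)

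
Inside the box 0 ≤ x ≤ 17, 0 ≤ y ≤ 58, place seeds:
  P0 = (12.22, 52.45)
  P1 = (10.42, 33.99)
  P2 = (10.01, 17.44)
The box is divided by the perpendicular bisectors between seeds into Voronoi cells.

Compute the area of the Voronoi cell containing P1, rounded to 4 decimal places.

1. box [0,17]×[0,58]: [(0, 0) (17, 0) (17, 58) (0, 58)]
2. ⊥bis P1·P0 via (11.32,43.22): [(0, 44.3238) (0, 0) (17, 0) (17, 42.6662)]  |A|=739.4145
3. ⊥bis P1·P2 via (10.215,25.715): [(0, 44.3238) (0, 25.9681) (17, 25.5469) (17, 42.6662)]  |A|=301.5373
4. canonical 4-gon: [(0, 44.3238) (0, 25.9681) (17, 25.5469) (17, 42.6662)]
5. shoelace: 301.5373

Area of P1's cell: 301.5373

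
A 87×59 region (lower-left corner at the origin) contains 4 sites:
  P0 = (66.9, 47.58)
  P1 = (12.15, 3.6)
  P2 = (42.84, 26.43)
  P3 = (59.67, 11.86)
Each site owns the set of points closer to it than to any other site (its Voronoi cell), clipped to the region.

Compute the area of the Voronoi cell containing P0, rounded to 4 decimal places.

Area of P0's cell: 1186.4934

1. box [0,87]×[0,59]: [(0, 0) (87, 0) (87, 59) (0, 59)]
2. ⊥bis P0·P1 via (39.525,25.59): [(60.0811, 0) (87, 0) (87, 59) (12.6872, 59)]  |A|=2986.3354
3. ⊥bis P0·P2 via (54.87,37.005): [(87, 0.4543) (87, 59) (35.5352, 59)]  |A|=1506.5207
4. ⊥bis P0·P3 via (63.285,29.72): [(60.8386, 30.2152) (87, 24.9199) (87, 59) (35.5352, 59)]  |A|=1186.4934
5. canonical 4-gon: [(60.8386, 30.2152) (87, 24.9199) (87, 59) (35.5352, 59)]
6. shoelace: 1186.4934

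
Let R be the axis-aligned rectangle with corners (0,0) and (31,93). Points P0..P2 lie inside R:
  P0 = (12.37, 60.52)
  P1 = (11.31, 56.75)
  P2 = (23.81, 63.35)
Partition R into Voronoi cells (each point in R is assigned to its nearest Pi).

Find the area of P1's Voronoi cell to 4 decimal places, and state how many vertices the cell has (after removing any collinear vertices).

Area of P1's cell: 1677.9225 (5 vertices)

1. box [0,31]×[0,93]: [(0, 0) (31, 0) (31, 93) (0, 93)]
2. ⊥bis P1·P0 via (11.84,58.635): [(0, 61.964) (0, 0) (31, 0) (31, 53.2478)]  |A|=1785.7838
3. ⊥bis P1·P2 via (17.56,60.05): [(19.4346, 56.4997) (0, 61.964) (0, 0) (31, 0) (31, 34.5955)]  |A|=1677.9225
4. canonical 5-gon: [(19.4346, 56.4997) (0, 61.964) (0, 0) (31, 0) (31, 34.5955)]
5. shoelace: 1677.9225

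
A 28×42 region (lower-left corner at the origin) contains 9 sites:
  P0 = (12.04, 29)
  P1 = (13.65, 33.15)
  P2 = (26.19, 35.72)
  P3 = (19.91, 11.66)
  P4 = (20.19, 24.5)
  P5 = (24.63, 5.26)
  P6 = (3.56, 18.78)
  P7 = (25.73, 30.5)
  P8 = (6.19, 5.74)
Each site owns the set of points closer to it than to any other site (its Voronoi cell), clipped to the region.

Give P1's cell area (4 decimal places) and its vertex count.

Area of P1's cell: 185.8423 (6 vertices)

1. box [0,28]×[0,42]: [(0, 0) (28, 0) (28, 42) (0, 42)]
2. ⊥bis P1·P0 via (12.845,31.075): [(0, 36.0582) (28, 25.1956) (28, 42) (0, 42)]  |A|=318.4464
3. ⊥bis P1·P2 via (19.92,34.435): [(0, 36.0582) (21.2792, 27.8029) (18.3696, 42) (0, 42)]  |A|=193.6151
4. ⊥bis P1·P3 via (16.78,22.405): [(0, 36.0582) (21.2792, 27.8029) (18.3696, 42) (0, 42)]  |A|=193.6151
5. ⊥bis P1·P4 via (16.92,28.825): [(0, 36.0582) (17.5049, 29.2672) (20.513, 31.5416) (18.3696, 42) (0, 42)]  |A|=187.1207
6. ⊥bis P1·P5 via (19.14,19.205): [(0, 36.0582) (17.5049, 29.2672) (20.513, 31.5416) (18.3696, 42) (0, 42)]  |A|=187.1207
7. ⊥bis P1·P6 via (8.605,25.965): [(0, 36.0582) (17.5049, 29.2672) (20.513, 31.5416) (18.3696, 42) (0, 42)]  |A|=187.1207
8. ⊥bis P1·P7 via (19.69,31.825): [(0, 36.0582) (17.5049, 29.2672) (19.4518, 30.7392) (20.0855, 33.6277) (18.3696, 42) (0, 42)]  |A|=185.8423
9. ⊥bis P1·P8 via (9.92,19.445): [(0, 36.0582) (17.5049, 29.2672) (19.4518, 30.7392) (20.0855, 33.6277) (18.3696, 42) (0, 42)]  |A|=185.8423
10. canonical 6-gon: [(0, 36.0582) (17.5049, 29.2672) (19.4518, 30.7392) (20.0855, 33.6277) (18.3696, 42) (0, 42)]
11. shoelace: 185.8423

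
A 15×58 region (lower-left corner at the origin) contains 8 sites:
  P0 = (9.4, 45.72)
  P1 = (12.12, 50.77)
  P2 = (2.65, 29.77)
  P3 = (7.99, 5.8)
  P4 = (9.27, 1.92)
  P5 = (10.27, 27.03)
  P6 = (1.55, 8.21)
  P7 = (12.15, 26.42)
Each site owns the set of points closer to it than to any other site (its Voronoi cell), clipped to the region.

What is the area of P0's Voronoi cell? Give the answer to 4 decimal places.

Area of P0's cell: 185.6046

1. box [0,15]×[0,58]: [(0, 0) (15, 0) (15, 58) (0, 58)]
2. ⊥bis P0·P1 via (10.76,48.245): [(0, 54.0405) (0, 0) (15, 0) (15, 45.9613)]  |A|=750.0132
3. ⊥bis P0·P2 via (6.025,37.745): [(0, 54.0405) (0, 40.2948) (15, 33.9468) (15, 45.9613)]  |A|=193.2015
4. ⊥bis P0·P3 via (8.695,25.76): [(0, 54.0405) (0, 40.2948) (15, 33.9468) (15, 45.9613)]  |A|=193.2015
5. ⊥bis P0·P4 via (9.335,23.82): [(0, 54.0405) (0, 40.2948) (15, 33.9468) (15, 45.9613)]  |A|=193.2015
6. ⊥bis P0·P5 via (9.835,36.375): [(0, 54.0405) (0, 40.2948) (9.319, 36.351) (15, 36.6154) (15, 45.9613)]  |A|=185.6213
7. ⊥bis P0·P6 via (5.475,26.965): [(0, 54.0405) (0, 40.2948) (9.319, 36.351) (15, 36.6154) (15, 45.9613)]  |A|=185.6213
8. ⊥bis P0·P7 via (10.775,36.07): [(0, 54.0405) (0, 40.2948) (9.319, 36.351) (14.4102, 36.588) (15, 36.672) (15, 45.9613)]  |A|=185.6046
9. canonical 6-gon: [(0, 54.0405) (0, 40.2948) (9.319, 36.351) (14.4102, 36.588) (15, 36.672) (15, 45.9613)]
10. shoelace: 185.6046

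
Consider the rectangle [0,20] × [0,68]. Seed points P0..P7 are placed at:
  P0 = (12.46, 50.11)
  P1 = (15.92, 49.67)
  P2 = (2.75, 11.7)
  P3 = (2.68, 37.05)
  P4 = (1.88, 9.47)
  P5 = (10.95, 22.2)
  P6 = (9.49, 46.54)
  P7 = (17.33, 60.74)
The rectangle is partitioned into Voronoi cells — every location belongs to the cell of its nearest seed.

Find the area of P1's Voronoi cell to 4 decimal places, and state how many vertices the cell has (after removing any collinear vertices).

1. box [0,20]×[0,68]: [(0, 0) (20, 0) (20, 68) (0, 68)]
2. ⊥bis P1·P0 via (14.19,49.89): [(7.8456, 0) (20, 0) (20, 68) (16.493, 68)]  |A|=532.4872
3. ⊥bis P1·P2 via (9.335,30.685): [(11.6458, 29.8835) (20, 26.9858) (20, 68) (16.493, 68)]  |A|=238.1572
4. ⊥bis P1·P3 via (9.3,43.36): [(12.8817, 39.6023) (20, 32.1343) (20, 68) (16.493, 68)]  |A|=177.4459
5. ⊥bis P1·P4 via (8.9,29.57): [(12.8817, 39.6023) (20, 32.1343) (20, 68) (16.493, 68)]  |A|=177.4459
6. ⊥bis P1·P5 via (13.435,35.935): [(12.8817, 39.6023) (16.9904, 35.2917) (20, 34.7472) (20, 68) (16.493, 68)]  |A|=173.5141
7. ⊥bis P1·P6 via (12.705,48.105): [(13.7024, 46.056) (19.1307, 34.9045) (20, 34.7472) (20, 68) (16.493, 68)]  |A|=147.6044
8. ⊥bis P1·P7 via (16.625,55.205): [(14.8939, 55.4255) (13.7024, 46.056) (19.1307, 34.9045) (20, 34.7472) (20, 54.7751)]  |A|=91.7915
9. canonical 5-gon: [(14.8939, 55.4255) (13.7024, 46.056) (19.1307, 34.9045) (20, 34.7472) (20, 54.7751)]
10. shoelace: 91.7915

Area of P1's cell: 91.7915 (5 vertices)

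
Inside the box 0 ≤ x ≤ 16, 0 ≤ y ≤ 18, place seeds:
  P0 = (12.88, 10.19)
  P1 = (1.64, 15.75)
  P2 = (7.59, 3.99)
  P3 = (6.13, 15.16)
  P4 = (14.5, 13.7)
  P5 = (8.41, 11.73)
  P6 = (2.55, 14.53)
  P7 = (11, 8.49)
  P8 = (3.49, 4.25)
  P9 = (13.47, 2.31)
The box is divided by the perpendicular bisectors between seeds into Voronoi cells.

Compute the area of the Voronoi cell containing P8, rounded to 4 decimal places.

1. box [0,16]×[0,18]: [(0, 0) (16, 0) (16, 18) (0, 18)]
2. ⊥bis P8·P0 via (8.185,7.22): [(0, 0) (12.7523, 0) (1.3657, 18) (0, 18)]  |A|=127.0619
3. ⊥bis P8·P1 via (2.565,10): [(0, 9.5874) (0, 0) (12.7523, 0) (6.0697, 10.5638)]  |A|=96.4528
4. ⊥bis P8·P2 via (5.54,4.12): [(5.9474, 10.5441) (0, 9.5874) (0, 0) (5.2787, 0)]  |A|=56.3397
5. ⊥bis P8·P3 via (4.81,9.705): [(5.8778, 9.4466) (3.1812, 10.0991) (0, 9.5874) (0, 0) (5.2787, 0)]  |A|=54.8372
6. ⊥bis P8·P4 via (8.995,8.975): [(5.8778, 9.4466) (3.1812, 10.0991) (0, 9.5874) (0, 0) (5.2787, 0)]  |A|=54.8372
7. ⊥bis P8·P5 via (5.95,7.99): [(5.792, 8.0939) (2.8295, 10.0425) (0, 9.5874) (0, 0) (5.2787, 0)]  |A|=52.5589
8. ⊥bis P8·P6 via (3.02,9.39): [(5.792, 8.0939) (3.7237, 9.4543) (0, 9.1139) (0, 0) (5.2787, 0)]  |A|=50.6416
9. ⊥bis P8·P7 via (7.245,6.37): [(5.792, 8.0939) (3.7237, 9.4543) (0, 9.1139) (0, 0) (5.2787, 0)]  |A|=50.6416
10. ⊥bis P8·P9 via (8.48,3.28): [(5.792, 8.0939) (3.7237, 9.4543) (0, 9.1139) (0, 0) (5.2787, 0)]  |A|=50.6416
11. canonical 5-gon: [(5.792, 8.0939) (3.7237, 9.4543) (0, 9.1139) (0, 0) (5.2787, 0)]
12. shoelace: 50.6416

Area of P8's cell: 50.6416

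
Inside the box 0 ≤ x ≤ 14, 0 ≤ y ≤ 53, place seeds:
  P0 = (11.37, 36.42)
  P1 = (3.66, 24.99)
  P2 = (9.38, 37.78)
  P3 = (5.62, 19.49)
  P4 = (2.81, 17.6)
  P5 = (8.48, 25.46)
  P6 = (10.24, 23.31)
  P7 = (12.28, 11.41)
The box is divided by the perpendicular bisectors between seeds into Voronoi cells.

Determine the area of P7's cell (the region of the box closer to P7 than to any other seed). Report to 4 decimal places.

1. box [0,14]×[0,53]: [(0, 0) (14, 0) (14, 53) (0, 53)]
2. ⊥bis P7·P0 via (11.825,23.915): [(0, 23.4847) (0, 0) (14, 0) (14, 23.9941)]  |A|=332.3522
3. ⊥bis P7·P1 via (7.97,18.2): [(0, 13.141) (0, 0) (14, 0) (14, 22.0276)]  |A|=246.18
4. ⊥bis P7·P2 via (10.83,24.595): [(0, 13.141) (0, 0) (14, 0) (14, 22.0276)]  |A|=246.18
5. ⊥bis P7·P3 via (8.95,15.45): [(0, 8.0729) (0, 0) (14, 0) (14, 19.6125)]  |A|=193.7978
6. ⊥bis P7·P4 via (7.545,14.505): [(7.243, 14.043) (0, 2.962) (0, 0) (14, 0) (14, 19.6125)]  |A|=175.2886
7. ⊥bis P7·P5 via (10.38,18.435): [(13.6417, 19.3172) (7.243, 14.043) (0, 2.962) (0, 0) (14, 0) (14, 19.4141)]  |A|=175.2531
8. ⊥bis P7·P6 via (11.26,17.36): [(11.2691, 17.3616) (7.243, 14.043) (0, 2.962) (0, 0) (14, 0) (14, 17.8297)]  |A|=172.8543
9. canonical 6-gon: [(11.2691, 17.3616) (7.243, 14.043) (0, 2.962) (0, 0) (14, 0) (14, 17.8297)]
10. shoelace: 172.8543

Area of P7's cell: 172.8543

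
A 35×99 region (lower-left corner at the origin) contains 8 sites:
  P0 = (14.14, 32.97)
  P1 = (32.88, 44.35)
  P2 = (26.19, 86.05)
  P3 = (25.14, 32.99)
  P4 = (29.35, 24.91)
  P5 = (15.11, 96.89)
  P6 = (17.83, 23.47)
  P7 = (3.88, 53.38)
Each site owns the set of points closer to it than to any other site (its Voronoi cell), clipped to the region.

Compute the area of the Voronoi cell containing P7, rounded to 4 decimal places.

1. box [0,35]×[0,99]: [(0, 0) (35, 0) (35, 99) (0, 99)]
2. ⊥bis P7·P0 via (9.01,43.175): [(0, 38.6457) (35, 56.24) (35, 99) (0, 99)]  |A|=1804.4993
3. ⊥bis P7·P1 via (18.38,48.865): [(0, 38.6457) (18.0183, 47.7034) (33.991, 99) (0, 99)]  |A|=1415.552
4. ⊥bis P7·P2 via (15.035,69.715): [(0, 79.9822) (0, 38.6457) (18.0183, 47.7034) (23.1473, 64.1752)]  |A|=603.5825
5. ⊥bis P7·P3 via (14.51,43.185): [(0, 79.9822) (0, 38.6457) (18.0183, 47.7034) (23.1473, 64.1752)]  |A|=603.5825
6. ⊥bis P7·P4 via (16.615,39.145): [(0, 79.9822) (0, 38.6457) (18.0183, 47.7034) (23.1473, 64.1752)]  |A|=603.5825
7. ⊥bis P7·P5 via (9.495,75.135): [(5.6418, 76.1295) (0, 77.5857) (0, 38.6457) (18.0183, 47.7034) (23.1473, 64.1752)]  |A|=596.822
8. ⊥bis P7·P6 via (10.855,38.425): [(5.6418, 76.1295) (0, 77.5857) (0, 38.6457) (18.0183, 47.7034) (23.1473, 64.1752)]  |A|=596.822
9. canonical 5-gon: [(5.6418, 76.1295) (0, 77.5857) (0, 38.6457) (18.0183, 47.7034) (23.1473, 64.1752)]
10. shoelace: 596.822

Area of P7's cell: 596.8220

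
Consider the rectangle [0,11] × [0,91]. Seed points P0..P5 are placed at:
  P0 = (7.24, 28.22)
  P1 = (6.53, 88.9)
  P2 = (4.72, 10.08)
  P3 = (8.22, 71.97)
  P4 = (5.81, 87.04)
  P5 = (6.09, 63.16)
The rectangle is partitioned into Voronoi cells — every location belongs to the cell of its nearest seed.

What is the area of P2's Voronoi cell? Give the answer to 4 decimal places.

Area of P2's cell: 211.3835

1. box [0,11]×[0,91]: [(0, 0) (11, 0) (11, 91) (0, 91)]
2. ⊥bis P2·P0 via (5.98,19.15): [(0, 19.9807) (0, 0) (11, 0) (11, 18.4526)]  |A|=211.3835
3. ⊥bis P2·P1 via (5.625,49.49): [(0, 19.9807) (0, 0) (11, 0) (11, 18.4526)]  |A|=211.3835
4. ⊥bis P2·P3 via (6.47,41.025): [(0, 19.9807) (0, 0) (11, 0) (11, 18.4526)]  |A|=211.3835
5. ⊥bis P2·P4 via (5.265,48.56): [(0, 19.9807) (0, 0) (11, 0) (11, 18.4526)]  |A|=211.3835
6. ⊥bis P2·P5 via (5.405,36.62): [(0, 19.9807) (0, 0) (11, 0) (11, 18.4526)]  |A|=211.3835
7. canonical 4-gon: [(0, 19.9807) (0, 0) (11, 0) (11, 18.4526)]
8. shoelace: 211.3835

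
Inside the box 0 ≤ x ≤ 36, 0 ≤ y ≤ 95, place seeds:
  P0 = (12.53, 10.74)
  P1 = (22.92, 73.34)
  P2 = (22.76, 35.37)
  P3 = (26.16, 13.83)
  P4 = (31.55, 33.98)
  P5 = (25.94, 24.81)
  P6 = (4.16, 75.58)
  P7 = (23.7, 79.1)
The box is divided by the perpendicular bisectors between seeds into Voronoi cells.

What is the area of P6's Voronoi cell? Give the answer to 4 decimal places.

1. box [0,36]×[0,95]: [(0, 0) (36, 0) (36, 95) (0, 95)]
2. ⊥bis P6·P0 via (8.345,43.16): [(0, 42.0828) (36, 46.7299) (36, 95) (0, 95)]  |A|=1821.3719
3. ⊥bis P6·P1 via (13.54,74.46): [(0, 42.0828) (9.8255, 43.3511) (15.9925, 95) (0, 95)]  |A|=672.9677
4. ⊥bis P6·P2 via (13.46,55.475): [(0, 49.2488) (11.1453, 54.4043) (15.9925, 95) (0, 95)]  |A|=579.5695
5. ⊥bis P6·P3 via (15.16,44.705): [(0, 49.2488) (11.1453, 54.4043) (15.9925, 95) (0, 95)]  |A|=579.5695
6. ⊥bis P6·P4 via (17.855,54.78): [(0, 49.2488) (11.1453, 54.4043) (15.9925, 95) (0, 95)]  |A|=579.5695
7. ⊥bis P6·P5 via (15.05,50.195): [(0, 49.2488) (11.1453, 54.4043) (15.9925, 95) (0, 95)]  |A|=579.5695
8. ⊥bis P6·P7 via (13.93,77.34): [(0, 49.2488) (11.1453, 54.4043) (13.9023, 77.494) (10.7487, 95) (0, 95)]  |A|=533.6698
9. canonical 5-gon: [(0, 49.2488) (11.1453, 54.4043) (13.9023, 77.494) (10.7487, 95) (0, 95)]
10. shoelace: 533.6698

Area of P6's cell: 533.6698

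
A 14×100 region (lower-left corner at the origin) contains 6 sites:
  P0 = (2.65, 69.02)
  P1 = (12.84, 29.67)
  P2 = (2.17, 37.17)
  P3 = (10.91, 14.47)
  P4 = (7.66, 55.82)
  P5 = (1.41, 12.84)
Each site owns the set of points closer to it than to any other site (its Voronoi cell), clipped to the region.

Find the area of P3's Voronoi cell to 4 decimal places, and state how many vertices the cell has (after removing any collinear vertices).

Area of P3's cell: 166.1469 (4 vertices)

1. box [0,14]×[0,100]: [(0, 0) (14, 0) (14, 100) (0, 100)]
2. ⊥bis P3·P0 via (6.78,41.745): [(0, 40.7184) (0, 0) (14, 0) (14, 42.8383)]  |A|=584.8964
3. ⊥bis P3·P1 via (11.875,22.07): [(0, 23.5778) (0, 0) (14, 0) (14, 21.8002)]  |A|=317.646
4. ⊥bis P3·P2 via (6.54,25.82): [(0.5388, 23.5094) (0, 23.302) (0, 0) (14, 0) (14, 21.8002)]  |A|=317.5716
5. ⊥bis P3·P4 via (9.285,35.145): [(0.5388, 23.5094) (0, 23.302) (0, 0) (14, 0) (14, 21.8002)]  |A|=317.5716
6. ⊥bis P3·P5 via (6.16,13.655): [(4.5567, 22.9992) (8.5029, 0) (14, 0) (14, 21.8002)]  |A|=166.1469
7. canonical 4-gon: [(4.5567, 22.9992) (8.5029, 0) (14, 0) (14, 21.8002)]
8. shoelace: 166.1469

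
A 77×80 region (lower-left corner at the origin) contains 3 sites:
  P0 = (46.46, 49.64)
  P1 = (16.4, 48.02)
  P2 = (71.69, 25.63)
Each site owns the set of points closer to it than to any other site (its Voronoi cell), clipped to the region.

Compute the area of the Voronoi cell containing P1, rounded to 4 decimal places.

1. box [0,77]×[0,80]: [(0, 0) (77, 0) (77, 80) (0, 80)]
2. ⊥bis P1·P0 via (31.43,48.83): [(0, 0) (34.0616, 0) (29.7502, 80) (0, 80)]  |A|=2552.4695
3. ⊥bis P1·P2 via (44.045,36.825): [(0, 0) (29.1325, 0) (33.4826, 10.7422) (29.7502, 80) (0, 80)]  |A|=2525.995
4. canonical 5-gon: [(0, 0) (29.1325, 0) (33.4826, 10.7422) (29.7502, 80) (0, 80)]
5. shoelace: 2525.995

Area of P1's cell: 2525.9950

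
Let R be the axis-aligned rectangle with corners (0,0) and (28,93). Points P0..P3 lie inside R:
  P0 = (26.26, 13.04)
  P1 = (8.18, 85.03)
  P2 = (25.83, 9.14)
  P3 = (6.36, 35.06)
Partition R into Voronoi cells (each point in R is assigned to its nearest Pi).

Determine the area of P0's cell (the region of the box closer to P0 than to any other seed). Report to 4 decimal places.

Area of P0's cell: 277.9105

1. box [0,28]×[0,93]: [(0, 0) (28, 0) (28, 93) (0, 93)]
2. ⊥bis P0·P1 via (17.22,49.035): [(0, 44.7103) (0, 0) (28, 0) (28, 51.7424)]  |A|=1350.3367
3. ⊥bis P0·P2 via (26.045,11.09): [(0, 44.7103) (0, 13.9616) (28, 10.8744) (28, 51.7424)]  |A|=1002.6316
4. ⊥bis P0·P3 via (16.31,24.05): [(4.5872, 13.4559) (28, 10.8744) (28, 34.6145)]  |A|=277.9105
5. canonical 3-gon: [(4.5872, 13.4559) (28, 10.8744) (28, 34.6145)]
6. shoelace: 277.9105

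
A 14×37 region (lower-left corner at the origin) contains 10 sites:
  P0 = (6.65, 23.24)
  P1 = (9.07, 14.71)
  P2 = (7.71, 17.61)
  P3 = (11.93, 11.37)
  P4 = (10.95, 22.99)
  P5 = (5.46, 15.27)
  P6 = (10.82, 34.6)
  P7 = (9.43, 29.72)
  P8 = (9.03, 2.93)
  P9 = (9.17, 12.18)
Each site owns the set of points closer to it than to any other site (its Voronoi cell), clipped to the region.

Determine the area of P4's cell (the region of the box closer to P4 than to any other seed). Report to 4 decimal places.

Area of P4's cell: 39.0345

1. box [0,14]×[0,37]: [(0, 0) (14, 0) (14, 37) (0, 37)]
2. ⊥bis P4·P0 via (8.8,23.115): [(7.4561, 0) (14, 0) (14, 37) (9.6073, 37)]  |A|=202.3276
3. ⊥bis P4·P1 via (10.01,18.85): [(8.571, 19.1767) (14, 17.9441) (14, 37) (9.6073, 37)]  |A|=90.8735
4. ⊥bis P4·P2 via (9.33,20.3): [(8.6598, 20.7036) (12.7833, 18.2203) (14, 17.9441) (14, 37) (9.6073, 37)]  |A|=87.6152
5. ⊥bis P4·P3 via (11.44,17.18): [(8.6598, 20.7036) (12.7833, 18.2203) (14, 17.9441) (14, 37) (9.6073, 37)]  |A|=87.6152
6. ⊥bis P4·P5 via (8.205,19.13): [(8.6598, 20.7036) (12.7833, 18.2203) (14, 17.9441) (14, 37) (9.6073, 37)]  |A|=87.6152
7. ⊥bis P4·P6 via (10.885,28.795): [(9.1291, 28.7753) (8.6598, 20.7036) (12.7833, 18.2203) (14, 17.9441) (14, 28.8299)]  |A|=49.6529
8. ⊥bis P4·P7 via (10.19,26.355): [(8.9724, 26.08) (8.6598, 20.7036) (12.7833, 18.2203) (14, 17.9441) (14, 27.2155)]  |A|=39.0345
9. ⊥bis P4·P8 via (9.99,12.96): [(8.9724, 26.08) (8.6598, 20.7036) (12.7833, 18.2203) (14, 17.9441) (14, 27.2155)]  |A|=39.0345
10. ⊥bis P4·P9 via (10.06,17.585): [(8.9724, 26.08) (8.6598, 20.7036) (12.7833, 18.2203) (14, 17.9441) (14, 27.2155)]  |A|=39.0345
11. canonical 5-gon: [(8.9724, 26.08) (8.6598, 20.7036) (12.7833, 18.2203) (14, 17.9441) (14, 27.2155)]
12. shoelace: 39.0345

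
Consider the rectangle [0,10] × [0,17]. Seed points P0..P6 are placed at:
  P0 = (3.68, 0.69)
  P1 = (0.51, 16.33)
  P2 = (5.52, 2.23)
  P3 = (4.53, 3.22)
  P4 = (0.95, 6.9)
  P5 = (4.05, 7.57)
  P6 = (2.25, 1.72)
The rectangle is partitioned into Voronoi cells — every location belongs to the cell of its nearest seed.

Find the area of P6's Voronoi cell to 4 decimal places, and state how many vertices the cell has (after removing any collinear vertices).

1. box [0,10]×[0,17]: [(0, 0) (10, 0) (10, 17) (0, 17)]
2. ⊥bis P6·P0 via (2.965,1.205): [(0, 0) (2.0971, 0) (10, 10.972) (10, 17) (0, 17)]  |A|=126.6443
3. ⊥bis P6·P1 via (1.38,9.025): [(0, 8.8606) (0, 0) (2.0971, 0) (9.2748, 9.9652)]  |A|=51.5394
4. ⊥bis P6·P2 via (3.885,1.975): [(2.7598, 9.1893) (0, 8.8606) (0, 0) (2.0971, 0) (3.82, 2.392)]  |A|=28.9857
5. ⊥bis P6·P3 via (3.39,2.47): [(0, 7.6228) (0, 0) (2.0971, 0) (3.6221, 2.1172)]  |A|=16.0252
6. ⊥bis P6·P4 via (1.6,4.31): [(2.0974, 4.4348) (0, 3.9085) (0, 0) (2.0971, 0) (3.6221, 2.1172)]  |A|=12.13
7. ⊥bis P6·P5 via (3.15,4.645): [(2.0974, 4.4348) (0, 3.9085) (0, 0) (2.0971, 0) (3.6221, 2.1172)]  |A|=12.13
8. canonical 5-gon: [(2.0974, 4.4348) (0, 3.9085) (0, 0) (2.0971, 0) (3.6221, 2.1172)]
9. shoelace: 12.13

Area of P6's cell: 12.1300 (5 vertices)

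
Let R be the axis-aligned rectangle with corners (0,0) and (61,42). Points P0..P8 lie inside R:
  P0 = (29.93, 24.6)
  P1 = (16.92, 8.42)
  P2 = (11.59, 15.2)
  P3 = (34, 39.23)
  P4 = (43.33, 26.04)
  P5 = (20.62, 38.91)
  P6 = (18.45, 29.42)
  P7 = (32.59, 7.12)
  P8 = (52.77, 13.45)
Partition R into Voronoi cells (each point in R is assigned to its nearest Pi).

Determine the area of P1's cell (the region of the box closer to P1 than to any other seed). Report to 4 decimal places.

Area of P1's cell: 248.8803

1. box [0,61]×[0,42]: [(0, 0) (61, 0) (61, 42) (0, 42)]
2. ⊥bis P1·P0 via (23.425,16.51): [(0, 35.3456) (0, 0) (43.9578, 0)]  |A|=776.8565
3. ⊥bis P1·P2 via (14.255,11.81): [(21.8473, 17.7786) (0, 0.6036) (0, 0) (43.9578, 0)]  |A|=397.3477
4. ⊥bis P1·P3 via (25.46,23.825): [(21.8473, 17.7786) (0, 0.6036) (0, 0) (43.9578, 0)]  |A|=397.3477
5. ⊥bis P1·P4 via (30.125,17.23): [(38.9152, 4.0546) (21.8473, 17.7786) (0, 0.6036) (0, 0) (41.6204, 0)]  |A|=392.609
6. ⊥bis P1·P5 via (18.77,23.665): [(38.9152, 4.0546) (21.8473, 17.7786) (0, 0.6036) (0, 0) (41.6204, 0)]  |A|=392.609
7. ⊥bis P1·P6 via (17.685,18.92): [(38.9152, 4.0546) (21.8473, 17.7786) (0, 0.6036) (0, 0) (41.6204, 0)]  |A|=392.609
8. ⊥bis P1·P7 via (24.755,7.77): [(25.3516, 14.9609) (21.8473, 17.7786) (0, 0.6036) (0, 0) (24.1104, 0)]  |A|=248.8803
9. ⊥bis P1·P8 via (34.845,10.935): [(25.3516, 14.9609) (21.8473, 17.7786) (0, 0.6036) (0, 0) (24.1104, 0)]  |A|=248.8803
10. canonical 5-gon: [(25.3516, 14.9609) (21.8473, 17.7786) (0, 0.6036) (0, 0) (24.1104, 0)]
11. shoelace: 248.8803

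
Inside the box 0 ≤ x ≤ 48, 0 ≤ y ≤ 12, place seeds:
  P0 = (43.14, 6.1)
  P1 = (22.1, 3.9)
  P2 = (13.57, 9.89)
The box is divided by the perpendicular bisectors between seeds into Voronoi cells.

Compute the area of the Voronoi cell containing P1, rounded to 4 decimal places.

1. box [0,48]×[0,12]: [(0, 0) (48, 0) (48, 12) (0, 12)]
2. ⊥bis P1·P0 via (32.62,5): [(0, 0) (33.1428, 0) (31.8881, 12) (0, 12)]  |A|=390.1852
3. ⊥bis P1·P2 via (17.835,6.895): [(12.9931, 0) (33.1428, 0) (31.8881, 12) (21.4199, 12)]  |A|=183.7072
4. canonical 4-gon: [(12.9931, 0) (33.1428, 0) (31.8881, 12) (21.4199, 12)]
5. shoelace: 183.7072

Area of P1's cell: 183.7072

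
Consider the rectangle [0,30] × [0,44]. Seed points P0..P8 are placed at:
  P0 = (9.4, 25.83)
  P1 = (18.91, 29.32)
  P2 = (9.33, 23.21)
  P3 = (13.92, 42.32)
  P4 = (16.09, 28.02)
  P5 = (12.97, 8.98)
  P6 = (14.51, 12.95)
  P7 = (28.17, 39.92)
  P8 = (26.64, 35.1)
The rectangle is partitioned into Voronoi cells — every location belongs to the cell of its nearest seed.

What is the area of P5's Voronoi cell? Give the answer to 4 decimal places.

1. box [0,30]×[0,44]: [(0, 0) (30, 0) (30, 44) (0, 44)]
2. ⊥bis P5·P0 via (11.185,17.405): [(0, 15.0352) (0, 0) (30, 0) (30, 21.3913)]  |A|=546.3985
3. ⊥bis P5·P1 via (15.94,19.15): [(17.4037, 18.7226) (0, 15.0352) (0, 0) (30, 0) (30, 15.044)]  |A|=506.4219
4. ⊥bis P5·P2 via (11.15,16.095): [(19.2799, 18.1746) (0, 13.2429) (0, 0) (30, 0) (30, 15.044)]  |A|=480.9162
5. ⊥bis P5·P3 via (13.445,25.65): [(19.2799, 18.1746) (0, 13.2429) (0, 0) (30, 0) (30, 15.044)]  |A|=480.9162
6. ⊥bis P5·P4 via (14.53,18.5): [(22.8141, 17.1425) (18.2006, 17.8985) (0, 13.2429) (0, 0) (30, 0) (30, 15.044)]  |A|=479.8713
7. ⊥bis P5·P6 via (13.74,10.965): [(4.7413, 14.4557) (0, 13.2429) (0, 0) (30, 0) (30, 4.6576)]  |A|=307.0517
8. ⊥bis P5·P7 via (20.57,24.45): [(4.7413, 14.4557) (0, 13.2429) (0, 0) (30, 0) (30, 4.6576)]  |A|=307.0517
9. ⊥bis P5·P8 via (19.805,22.04): [(4.7413, 14.4557) (0, 13.2429) (0, 0) (30, 0) (30, 4.6576)]  |A|=307.0517
10. canonical 5-gon: [(4.7413, 14.4557) (0, 13.2429) (0, 0) (30, 0) (30, 4.6576)]
11. shoelace: 307.0517

Area of P5's cell: 307.0517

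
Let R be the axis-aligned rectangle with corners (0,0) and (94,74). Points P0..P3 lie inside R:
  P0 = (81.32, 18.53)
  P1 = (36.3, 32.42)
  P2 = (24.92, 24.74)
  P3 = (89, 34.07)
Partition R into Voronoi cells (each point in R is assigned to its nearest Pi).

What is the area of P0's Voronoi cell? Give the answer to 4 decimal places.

1. box [0,94]×[0,74]: [(0, 0) (94, 0) (94, 74) (0, 74)]
2. ⊥bis P0·P1 via (58.81,25.475): [(50.9502, 0) (94, 0) (94, 74) (73.7814, 74)]  |A|=2340.9306
3. ⊥bis P0·P2 via (53.12,21.635): [(50.9502, 0) (94, 0) (94, 74) (73.7814, 74)]  |A|=2340.9306
4. ⊥bis P0·P3 via (85.16,26.3): [(62.5171, 37.4903) (50.9502, 0) (94, 0) (94, 21.9312)]  |A|=1152.2043
5. canonical 4-gon: [(62.5171, 37.4903) (50.9502, 0) (94, 0) (94, 21.9312)]
6. shoelace: 1152.2043

Area of P0's cell: 1152.2043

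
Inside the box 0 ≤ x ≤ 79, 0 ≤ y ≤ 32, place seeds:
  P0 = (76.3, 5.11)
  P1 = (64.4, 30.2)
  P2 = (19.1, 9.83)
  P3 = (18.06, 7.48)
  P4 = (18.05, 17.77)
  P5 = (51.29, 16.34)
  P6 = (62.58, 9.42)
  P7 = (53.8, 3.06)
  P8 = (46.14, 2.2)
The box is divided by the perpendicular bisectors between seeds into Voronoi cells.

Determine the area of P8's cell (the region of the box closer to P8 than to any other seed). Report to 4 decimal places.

1. box [0,79]×[0,32]: [(0, 0) (79, 0) (79, 32) (0, 32)]
2. ⊥bis P8·P0 via (61.22,3.655): [(0, 0) (61.5727, 0) (58.4851, 32) (0, 32)]  |A|=1920.9244
3. ⊥bis P8·P1 via (55.27,16.2): [(0, 0) (61.5727, 0) (60.3278, 12.9016) (31.0422, 32) (0, 32)]  |A|=1658.8658
4. ⊥bis P8·P2 via (32.62,6.015): [(30.9227, 0) (61.5727, 0) (60.3278, 12.9016) (38.5675, 27.0924)]  |A|=546.729
5. ⊥bis P8·P3 via (32.1,4.84): [(31.7236, 2.8383) (31.1899, 0) (61.5727, 0) (60.3278, 12.9016) (38.5675, 27.0924)]  |A|=546.3498
6. ⊥bis P8·P4 via (32.095,9.985): [(35.4463, 16.0311) (31.7236, 2.8383) (31.1899, 0) (61.5727, 0) (60.3278, 12.9016) (40.7783, 25.6507)]  |A|=531.8726
7. ⊥bis P8·P5 via (48.715,9.27): [(34.9528, 14.2824) (31.7236, 2.8383) (31.1899, 0) (61.5727, 0) (61.114, 4.7541)]  |A|=278.499
8. ⊥bis P8·P6 via (54.36,5.81): [(53.626, 7.4813) (34.9528, 14.2824) (31.7236, 2.8383) (31.1899, 0) (56.9116, 0)]  |A|=243.8897
9. ⊥bis P8·P7 via (49.97,2.63): [(49.2462, 9.0765) (34.9528, 14.2824) (31.7236, 2.8383) (31.1899, 0) (50.2653, 0)]  |A|=199.9643
10. canonical 5-gon: [(49.2462, 9.0765) (34.9528, 14.2824) (31.7236, 2.8383) (31.1899, 0) (50.2653, 0)]
11. shoelace: 199.9643

Area of P8's cell: 199.9643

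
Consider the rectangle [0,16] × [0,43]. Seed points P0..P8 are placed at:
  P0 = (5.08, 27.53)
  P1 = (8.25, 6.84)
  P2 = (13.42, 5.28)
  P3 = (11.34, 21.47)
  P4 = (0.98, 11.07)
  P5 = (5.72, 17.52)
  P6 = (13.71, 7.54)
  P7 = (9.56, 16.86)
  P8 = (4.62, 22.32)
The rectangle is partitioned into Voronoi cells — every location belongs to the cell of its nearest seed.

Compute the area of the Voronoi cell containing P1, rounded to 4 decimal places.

1. box [0,16]×[0,43]: [(0, 0) (16, 0) (16, 43) (0, 43)]
2. ⊥bis P1·P0 via (6.665,17.185): [(0, 16.1638) (0, 0) (16, 0) (16, 18.6153)]  |A|=278.2327
3. ⊥bis P1·P2 via (10.835,6.06): [(14.5567, 18.3941) (0, 16.1638) (0, 0) (9.0065, 0)]  |A|=200.4789
4. ⊥bis P1·P3 via (9.795,14.155): [(13.0689, 13.4635) (0.1646, 16.189) (0, 16.1638) (0, 0) (9.0065, 0)]  |A|=166.6382
5. ⊥bis P1·P4 via (4.615,8.955): [(13.0689, 13.4635) (7.8764, 14.5602) (0, 1.0233) (0, 0) (9.0065, 0)]  |A|=106.7809
6. ⊥bis P1·P5 via (6.985,12.18): [(13.0689, 13.4635) (12.717, 13.5379) (6.4125, 12.0444) (0, 1.0233) (0, 0) (9.0065, 0)]  |A|=99.9435
7. ⊥bis P1·P6 via (10.98,7.19): [(11.0384, 6.7342) (10.2414, 12.9514) (6.4125, 12.0444) (0, 1.0233) (0, 0) (9.0065, 0)]  |A|=90.7543
8. ⊥bis P1·P7 via (8.905,11.85): [(11.0384, 6.7342) (10.4078, 11.6535) (6.7702, 12.1291) (6.4125, 12.0444) (0, 1.0233) (0, 0) (9.0065, 0)]  |A|=88.4333
9. ⊥bis P1·P8 via (6.435,14.58): [(11.0384, 6.7342) (10.4078, 11.6535) (6.7702, 12.1291) (6.4125, 12.0444) (0, 1.0233) (0, 0) (9.0065, 0)]  |A|=88.4333
10. canonical 7-gon: [(11.0384, 6.7342) (10.4078, 11.6535) (6.7702, 12.1291) (6.4125, 12.0444) (0, 1.0233) (0, 0) (9.0065, 0)]
11. shoelace: 88.4333

Area of P1's cell: 88.4333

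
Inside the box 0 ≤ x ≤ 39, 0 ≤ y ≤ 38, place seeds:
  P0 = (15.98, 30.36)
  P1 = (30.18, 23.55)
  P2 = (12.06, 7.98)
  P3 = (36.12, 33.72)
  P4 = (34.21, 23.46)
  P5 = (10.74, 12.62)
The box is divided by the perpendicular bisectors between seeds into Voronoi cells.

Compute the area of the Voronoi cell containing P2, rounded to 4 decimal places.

Area of P2's cell: 315.8258

1. box [0,39]×[0,38]: [(0, 0) (39, 0) (39, 38) (0, 38)]
2. ⊥bis P2·P0 via (14.02,19.17): [(0, 21.6257) (0, 0) (39, 0) (39, 14.7946)]  |A|=710.1956
3. ⊥bis P2·P1 via (21.12,15.765): [(18.9337, 18.3093) (0, 21.6257) (0, 0) (34.6664, 0)]  |A|=522.0869
4. ⊥bis P2·P3 via (24.09,20.85): [(18.9337, 18.3093) (0, 21.6257) (0, 0) (34.6664, 0)]  |A|=522.0869
5. ⊥bis P2·P4 via (23.135,15.72): [(31.746, 3.3987) (18.9337, 18.3093) (0, 21.6257) (0, 0) (34.1213, 0)]  |A|=521.1605
6. ⊥bis P2·P5 via (11.4,10.3): [(31.746, 3.3987) (22.9842, 13.5955) (0, 7.0569) (0, 0) (34.1213, 0)]  |A|=315.8258
7. canonical 5-gon: [(31.746, 3.3987) (22.9842, 13.5955) (0, 7.0569) (0, 0) (34.1213, 0)]
8. shoelace: 315.8258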